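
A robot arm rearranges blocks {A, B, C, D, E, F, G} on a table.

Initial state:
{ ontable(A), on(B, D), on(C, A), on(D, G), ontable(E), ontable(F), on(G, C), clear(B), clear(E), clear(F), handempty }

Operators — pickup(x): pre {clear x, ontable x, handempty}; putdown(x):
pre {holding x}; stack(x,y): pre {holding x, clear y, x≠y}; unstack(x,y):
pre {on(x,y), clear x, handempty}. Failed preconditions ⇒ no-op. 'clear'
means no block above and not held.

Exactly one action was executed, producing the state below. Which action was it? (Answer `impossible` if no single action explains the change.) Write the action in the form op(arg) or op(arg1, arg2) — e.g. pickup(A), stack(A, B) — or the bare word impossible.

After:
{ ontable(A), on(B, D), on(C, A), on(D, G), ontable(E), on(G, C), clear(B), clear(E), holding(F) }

target: towers=[A/C/G/D/B; E] holding=F
     unstack(B, D) → towers=[A/C/G/D; E; F] holding=B
         pickup(F) → towers=[A/C/G/D/B; E] holding=F  ← match
         pickup(E) → towers=[A/C/G/D/B; F] holding=E

pickup(F)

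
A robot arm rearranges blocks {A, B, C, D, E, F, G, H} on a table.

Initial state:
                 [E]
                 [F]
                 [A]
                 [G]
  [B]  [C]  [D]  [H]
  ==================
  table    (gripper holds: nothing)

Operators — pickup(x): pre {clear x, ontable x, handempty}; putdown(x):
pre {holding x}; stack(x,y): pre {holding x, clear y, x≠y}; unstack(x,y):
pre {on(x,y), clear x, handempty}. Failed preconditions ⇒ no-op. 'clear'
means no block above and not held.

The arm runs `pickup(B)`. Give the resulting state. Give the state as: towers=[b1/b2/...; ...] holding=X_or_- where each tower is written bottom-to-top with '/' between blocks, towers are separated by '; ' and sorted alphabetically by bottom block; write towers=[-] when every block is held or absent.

towers=[C; D; H/G/A/F/E] holding=B

before: towers=[B; C; D; H/G/A/F/E] holding=-
pre[pickup(B)]: clear(B) yes, ontable(B) yes, handempty yes
all met → apply pickup(B)
after:  towers=[C; D; H/G/A/F/E] holding=B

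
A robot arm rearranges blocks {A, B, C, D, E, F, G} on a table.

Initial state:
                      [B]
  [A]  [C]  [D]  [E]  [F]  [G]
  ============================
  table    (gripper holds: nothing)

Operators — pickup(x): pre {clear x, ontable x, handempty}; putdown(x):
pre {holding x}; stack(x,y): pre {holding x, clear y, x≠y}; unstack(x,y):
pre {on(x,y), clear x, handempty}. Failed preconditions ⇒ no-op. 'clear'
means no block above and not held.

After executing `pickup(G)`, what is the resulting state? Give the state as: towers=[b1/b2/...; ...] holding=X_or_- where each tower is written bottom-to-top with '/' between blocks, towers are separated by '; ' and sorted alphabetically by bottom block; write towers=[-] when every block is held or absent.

before: towers=[A; C; D; E; F/B; G] holding=-
pre[pickup(G)]: clear(G) ok, ontable(G) ok, handempty ok
all met → apply pickup(G)
after:  towers=[A; C; D; E; F/B] holding=G

towers=[A; C; D; E; F/B] holding=G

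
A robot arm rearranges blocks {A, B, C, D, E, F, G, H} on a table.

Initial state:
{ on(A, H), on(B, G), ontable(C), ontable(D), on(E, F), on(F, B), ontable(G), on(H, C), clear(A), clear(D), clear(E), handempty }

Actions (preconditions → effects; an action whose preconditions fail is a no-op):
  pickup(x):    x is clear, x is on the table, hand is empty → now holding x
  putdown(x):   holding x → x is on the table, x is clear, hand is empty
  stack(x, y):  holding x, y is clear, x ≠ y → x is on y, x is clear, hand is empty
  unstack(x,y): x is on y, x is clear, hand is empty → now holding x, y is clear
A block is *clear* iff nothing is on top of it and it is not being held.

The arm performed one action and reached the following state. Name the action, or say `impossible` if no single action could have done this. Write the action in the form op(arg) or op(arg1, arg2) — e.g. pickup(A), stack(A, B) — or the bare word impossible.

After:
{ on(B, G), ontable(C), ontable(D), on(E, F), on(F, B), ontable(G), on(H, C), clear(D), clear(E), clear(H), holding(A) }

target: towers=[C/H; D; G/B/F/E] holding=A
     unstack(A, H) → towers=[C/H; D; G/B/F/E] holding=A  ← match
     unstack(E, F) → towers=[C/H/A; D; G/B/F] holding=E
         pickup(D) → towers=[C/H/A; G/B/F/E] holding=D

unstack(A, H)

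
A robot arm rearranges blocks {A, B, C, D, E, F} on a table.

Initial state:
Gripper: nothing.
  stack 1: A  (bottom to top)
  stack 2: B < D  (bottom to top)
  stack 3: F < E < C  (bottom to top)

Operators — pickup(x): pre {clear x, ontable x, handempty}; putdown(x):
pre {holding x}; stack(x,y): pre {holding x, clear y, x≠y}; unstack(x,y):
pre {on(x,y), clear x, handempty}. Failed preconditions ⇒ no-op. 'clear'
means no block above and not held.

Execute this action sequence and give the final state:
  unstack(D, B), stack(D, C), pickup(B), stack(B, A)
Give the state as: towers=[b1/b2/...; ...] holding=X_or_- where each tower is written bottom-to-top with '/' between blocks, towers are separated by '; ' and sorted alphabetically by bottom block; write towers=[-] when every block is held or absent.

towers=[A/B; F/E/C/D] holding=-

step 1 (unstack(D, B)): towers=[A; B; F/E/C] holding=D
step 2 (stack(D, C)): towers=[A; B; F/E/C/D] holding=-
step 3 (pickup(B)): towers=[A; F/E/C/D] holding=B
step 4 (stack(B, A)): towers=[A/B; F/E/C/D] holding=-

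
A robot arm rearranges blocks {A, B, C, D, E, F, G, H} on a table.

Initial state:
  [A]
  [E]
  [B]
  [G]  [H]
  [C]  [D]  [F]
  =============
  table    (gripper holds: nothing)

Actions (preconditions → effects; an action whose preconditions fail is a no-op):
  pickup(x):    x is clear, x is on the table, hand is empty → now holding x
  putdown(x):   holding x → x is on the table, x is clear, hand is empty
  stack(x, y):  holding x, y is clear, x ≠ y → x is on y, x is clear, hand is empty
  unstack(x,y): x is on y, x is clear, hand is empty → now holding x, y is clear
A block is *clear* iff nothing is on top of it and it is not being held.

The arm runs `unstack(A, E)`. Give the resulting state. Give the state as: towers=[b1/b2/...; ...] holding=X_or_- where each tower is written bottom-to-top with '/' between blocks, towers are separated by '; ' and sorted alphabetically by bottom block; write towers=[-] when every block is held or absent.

towers=[C/G/B/E; D/H; F] holding=A

before: towers=[C/G/B/E/A; D/H; F] holding=-
pre[unstack(A, E)]: on(A,E) ok, clear(A) ok, handempty ok
all met → apply unstack(A, E)
after:  towers=[C/G/B/E; D/H; F] holding=A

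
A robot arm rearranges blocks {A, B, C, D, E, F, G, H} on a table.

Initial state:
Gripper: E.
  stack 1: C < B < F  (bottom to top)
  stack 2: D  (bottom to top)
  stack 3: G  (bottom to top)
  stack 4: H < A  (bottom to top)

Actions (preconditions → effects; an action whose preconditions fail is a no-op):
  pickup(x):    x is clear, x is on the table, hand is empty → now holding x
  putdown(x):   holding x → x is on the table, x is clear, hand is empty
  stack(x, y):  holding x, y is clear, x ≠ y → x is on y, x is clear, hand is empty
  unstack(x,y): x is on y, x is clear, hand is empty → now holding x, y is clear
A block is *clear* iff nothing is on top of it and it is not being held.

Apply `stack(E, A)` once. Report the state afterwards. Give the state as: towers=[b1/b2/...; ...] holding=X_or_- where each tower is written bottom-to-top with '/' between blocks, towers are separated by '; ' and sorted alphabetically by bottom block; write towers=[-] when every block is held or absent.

before: towers=[C/B/F; D; G; H/A] holding=E
pre[stack(E, A)]: holding(E) ok, clear(A) ok, E≠A ok
all met → apply stack(E, A)
after:  towers=[C/B/F; D; G; H/A/E] holding=-

towers=[C/B/F; D; G; H/A/E] holding=-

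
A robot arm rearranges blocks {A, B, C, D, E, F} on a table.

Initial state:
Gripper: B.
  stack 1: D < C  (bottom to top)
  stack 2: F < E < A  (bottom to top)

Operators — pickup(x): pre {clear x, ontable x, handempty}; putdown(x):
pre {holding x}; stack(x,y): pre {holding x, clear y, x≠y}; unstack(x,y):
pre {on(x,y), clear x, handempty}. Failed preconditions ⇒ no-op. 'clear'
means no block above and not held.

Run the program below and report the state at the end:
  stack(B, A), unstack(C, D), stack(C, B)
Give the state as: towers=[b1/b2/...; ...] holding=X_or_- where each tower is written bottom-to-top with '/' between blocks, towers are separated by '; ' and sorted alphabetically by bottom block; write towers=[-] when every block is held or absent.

towers=[D; F/E/A/B/C] holding=-

step 1 (stack(B, A)): towers=[D/C; F/E/A/B] holding=-
step 2 (unstack(C, D)): towers=[D; F/E/A/B] holding=C
step 3 (stack(C, B)): towers=[D; F/E/A/B/C] holding=-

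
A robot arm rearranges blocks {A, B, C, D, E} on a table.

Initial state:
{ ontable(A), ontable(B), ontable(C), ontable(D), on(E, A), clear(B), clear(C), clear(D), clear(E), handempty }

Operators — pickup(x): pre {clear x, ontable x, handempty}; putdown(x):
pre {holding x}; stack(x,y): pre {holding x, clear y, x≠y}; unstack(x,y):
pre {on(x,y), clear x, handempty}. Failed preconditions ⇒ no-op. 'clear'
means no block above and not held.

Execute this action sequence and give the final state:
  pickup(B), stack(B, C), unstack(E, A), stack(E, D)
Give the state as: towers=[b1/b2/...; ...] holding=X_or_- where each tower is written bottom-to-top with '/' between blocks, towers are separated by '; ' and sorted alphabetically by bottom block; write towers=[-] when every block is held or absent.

step 1 (pickup(B)): towers=[A/E; C; D] holding=B
step 2 (stack(B, C)): towers=[A/E; C/B; D] holding=-
step 3 (unstack(E, A)): towers=[A; C/B; D] holding=E
step 4 (stack(E, D)): towers=[A; C/B; D/E] holding=-

towers=[A; C/B; D/E] holding=-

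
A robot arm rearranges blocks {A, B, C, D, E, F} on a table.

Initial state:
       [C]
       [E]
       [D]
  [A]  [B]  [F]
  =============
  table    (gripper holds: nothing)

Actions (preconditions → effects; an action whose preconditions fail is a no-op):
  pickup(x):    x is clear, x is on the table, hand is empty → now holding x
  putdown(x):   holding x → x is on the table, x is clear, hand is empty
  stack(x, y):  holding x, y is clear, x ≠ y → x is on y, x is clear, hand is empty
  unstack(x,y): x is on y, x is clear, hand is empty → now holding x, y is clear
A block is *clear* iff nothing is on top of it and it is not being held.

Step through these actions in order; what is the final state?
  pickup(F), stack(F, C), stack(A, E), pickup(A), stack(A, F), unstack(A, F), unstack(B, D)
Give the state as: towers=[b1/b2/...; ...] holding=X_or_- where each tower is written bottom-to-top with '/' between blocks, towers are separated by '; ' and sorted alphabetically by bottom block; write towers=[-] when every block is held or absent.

towers=[B/D/E/C/F] holding=A

step 1 (pickup(F)): towers=[A; B/D/E/C] holding=F
step 2 (stack(F, C)): towers=[A; B/D/E/C/F] holding=-
step 3 (stack(A, E)) [no-op]: towers=[A; B/D/E/C/F] holding=-
step 4 (pickup(A)): towers=[B/D/E/C/F] holding=A
step 5 (stack(A, F)): towers=[B/D/E/C/F/A] holding=-
step 6 (unstack(A, F)): towers=[B/D/E/C/F] holding=A
step 7 (unstack(B, D)) [no-op]: towers=[B/D/E/C/F] holding=A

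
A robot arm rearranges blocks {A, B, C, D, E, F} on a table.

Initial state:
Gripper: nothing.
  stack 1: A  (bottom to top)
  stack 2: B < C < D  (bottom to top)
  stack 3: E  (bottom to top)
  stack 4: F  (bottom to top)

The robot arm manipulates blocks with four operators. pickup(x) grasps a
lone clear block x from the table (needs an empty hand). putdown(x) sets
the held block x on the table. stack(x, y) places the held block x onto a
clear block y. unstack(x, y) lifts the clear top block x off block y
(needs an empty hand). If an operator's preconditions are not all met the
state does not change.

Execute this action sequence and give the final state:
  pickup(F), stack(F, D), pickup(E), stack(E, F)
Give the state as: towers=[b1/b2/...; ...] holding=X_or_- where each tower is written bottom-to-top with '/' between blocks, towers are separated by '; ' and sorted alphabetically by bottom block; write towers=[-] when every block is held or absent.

step 1 (pickup(F)): towers=[A; B/C/D; E] holding=F
step 2 (stack(F, D)): towers=[A; B/C/D/F; E] holding=-
step 3 (pickup(E)): towers=[A; B/C/D/F] holding=E
step 4 (stack(E, F)): towers=[A; B/C/D/F/E] holding=-

towers=[A; B/C/D/F/E] holding=-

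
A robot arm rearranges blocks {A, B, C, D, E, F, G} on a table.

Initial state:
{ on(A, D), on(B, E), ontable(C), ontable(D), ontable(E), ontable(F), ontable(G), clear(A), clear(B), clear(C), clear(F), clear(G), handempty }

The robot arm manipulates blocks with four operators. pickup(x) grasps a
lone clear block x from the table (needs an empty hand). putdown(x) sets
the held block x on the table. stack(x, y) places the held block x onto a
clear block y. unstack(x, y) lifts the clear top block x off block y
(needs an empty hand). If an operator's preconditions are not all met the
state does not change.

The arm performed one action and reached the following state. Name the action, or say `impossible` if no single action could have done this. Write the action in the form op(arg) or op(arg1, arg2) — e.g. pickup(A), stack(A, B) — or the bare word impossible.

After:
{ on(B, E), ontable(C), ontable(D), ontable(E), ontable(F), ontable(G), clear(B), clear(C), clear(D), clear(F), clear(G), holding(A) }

target: towers=[C; D; E/B; F; G] holding=A
     unstack(B, E) → towers=[C; D/A; E; F; G] holding=B
         pickup(F) → towers=[C; D/A; E/B; G] holding=F
         pickup(G) → towers=[C; D/A; E/B; F] holding=G
     unstack(A, D) → towers=[C; D; E/B; F; G] holding=A  ← match
         pickup(C) → towers=[D/A; E/B; F; G] holding=C

unstack(A, D)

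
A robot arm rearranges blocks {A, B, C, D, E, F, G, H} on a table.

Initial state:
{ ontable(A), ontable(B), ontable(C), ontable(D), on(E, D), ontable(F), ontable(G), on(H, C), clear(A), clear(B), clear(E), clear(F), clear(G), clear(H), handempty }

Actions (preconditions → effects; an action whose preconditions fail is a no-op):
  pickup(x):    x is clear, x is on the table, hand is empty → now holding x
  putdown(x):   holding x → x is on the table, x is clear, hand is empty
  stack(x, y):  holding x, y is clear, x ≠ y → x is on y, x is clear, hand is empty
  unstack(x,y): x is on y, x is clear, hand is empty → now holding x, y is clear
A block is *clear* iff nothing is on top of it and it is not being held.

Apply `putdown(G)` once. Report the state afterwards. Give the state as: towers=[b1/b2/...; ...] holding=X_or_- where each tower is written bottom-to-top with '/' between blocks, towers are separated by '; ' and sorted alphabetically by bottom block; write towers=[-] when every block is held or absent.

towers=[A; B; C/H; D/E; F; G] holding=-

before: towers=[A; B; C/H; D/E; F; G] holding=-
pre[putdown(G)]: holding(G) no
holding(G) unmet → putdown(G) is a no-op
after:  towers=[A; B; C/H; D/E; F; G] holding=-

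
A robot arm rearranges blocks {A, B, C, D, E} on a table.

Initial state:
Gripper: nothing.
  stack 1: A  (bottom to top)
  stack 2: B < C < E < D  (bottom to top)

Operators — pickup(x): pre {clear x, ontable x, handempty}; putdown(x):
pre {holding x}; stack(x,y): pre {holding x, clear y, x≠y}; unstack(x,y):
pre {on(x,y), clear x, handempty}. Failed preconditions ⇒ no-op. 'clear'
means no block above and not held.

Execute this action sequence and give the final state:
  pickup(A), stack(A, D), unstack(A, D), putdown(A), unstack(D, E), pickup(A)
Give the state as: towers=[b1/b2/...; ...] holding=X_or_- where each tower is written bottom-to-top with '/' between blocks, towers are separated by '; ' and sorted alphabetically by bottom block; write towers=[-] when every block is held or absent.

step 1 (pickup(A)): towers=[B/C/E/D] holding=A
step 2 (stack(A, D)): towers=[B/C/E/D/A] holding=-
step 3 (unstack(A, D)): towers=[B/C/E/D] holding=A
step 4 (putdown(A)): towers=[A; B/C/E/D] holding=-
step 5 (unstack(D, E)): towers=[A; B/C/E] holding=D
step 6 (pickup(A)) [no-op]: towers=[A; B/C/E] holding=D

towers=[A; B/C/E] holding=D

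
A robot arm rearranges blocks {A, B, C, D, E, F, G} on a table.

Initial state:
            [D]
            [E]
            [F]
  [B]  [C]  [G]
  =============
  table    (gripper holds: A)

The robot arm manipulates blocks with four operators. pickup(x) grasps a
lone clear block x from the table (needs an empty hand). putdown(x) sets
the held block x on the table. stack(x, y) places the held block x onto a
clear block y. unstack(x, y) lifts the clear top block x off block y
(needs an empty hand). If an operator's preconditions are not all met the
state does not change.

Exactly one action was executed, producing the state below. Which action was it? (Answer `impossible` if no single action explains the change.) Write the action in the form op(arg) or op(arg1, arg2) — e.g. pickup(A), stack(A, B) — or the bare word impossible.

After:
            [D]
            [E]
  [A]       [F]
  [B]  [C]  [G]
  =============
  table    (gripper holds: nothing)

stack(A, B)

target: towers=[B/A; C; G/F/E/D] holding=-
        putdown(A) → towers=[A; B; C; G/F/E/D] holding=-
       stack(A, B) → towers=[B/A; C; G/F/E/D] holding=-  ← match
       stack(A, D) → towers=[B; C; G/F/E/D/A] holding=-
       stack(A, C) → towers=[B; C/A; G/F/E/D] holding=-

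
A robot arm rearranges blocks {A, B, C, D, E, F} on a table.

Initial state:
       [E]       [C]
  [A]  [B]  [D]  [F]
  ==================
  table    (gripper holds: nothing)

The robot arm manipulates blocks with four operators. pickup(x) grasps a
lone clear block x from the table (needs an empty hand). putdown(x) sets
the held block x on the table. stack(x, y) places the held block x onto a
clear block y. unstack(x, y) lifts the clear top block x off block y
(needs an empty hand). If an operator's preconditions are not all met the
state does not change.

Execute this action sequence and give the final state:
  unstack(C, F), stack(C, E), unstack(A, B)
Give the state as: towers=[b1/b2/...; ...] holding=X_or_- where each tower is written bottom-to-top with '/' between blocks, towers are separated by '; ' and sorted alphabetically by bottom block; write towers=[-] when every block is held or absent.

step 1 (unstack(C, F)): towers=[A; B/E; D; F] holding=C
step 2 (stack(C, E)): towers=[A; B/E/C; D; F] holding=-
step 3 (unstack(A, B)) [no-op]: towers=[A; B/E/C; D; F] holding=-

towers=[A; B/E/C; D; F] holding=-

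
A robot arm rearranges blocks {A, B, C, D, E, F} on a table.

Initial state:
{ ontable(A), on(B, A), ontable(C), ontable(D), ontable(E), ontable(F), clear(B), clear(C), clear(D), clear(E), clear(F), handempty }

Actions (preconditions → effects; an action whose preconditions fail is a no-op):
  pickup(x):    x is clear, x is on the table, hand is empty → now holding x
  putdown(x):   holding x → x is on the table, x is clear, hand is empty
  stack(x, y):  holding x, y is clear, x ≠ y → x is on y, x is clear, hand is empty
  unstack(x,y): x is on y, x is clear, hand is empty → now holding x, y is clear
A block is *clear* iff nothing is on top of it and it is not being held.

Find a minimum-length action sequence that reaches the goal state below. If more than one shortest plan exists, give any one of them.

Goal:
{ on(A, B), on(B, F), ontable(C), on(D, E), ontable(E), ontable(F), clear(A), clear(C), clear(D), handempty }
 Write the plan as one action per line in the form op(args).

step 1 (unstack(B, A)): towers=[A; C; D; E; F] holding=B
step 2 (stack(B, F)): towers=[A; C; D; E; F/B] holding=-
step 3 (pickup(D)): towers=[A; C; E; F/B] holding=D
step 4 (stack(D, E)): towers=[A; C; E/D; F/B] holding=-
step 5 (pickup(A)): towers=[C; E/D; F/B] holding=A
step 6 (stack(A, B)): towers=[C; E/D; F/B/A] holding=-
goal check: towers=[C; E/D; F/B/A] holding=- — reached (length 6, optimal by BFS)

unstack(B, A)
stack(B, F)
pickup(D)
stack(D, E)
pickup(A)
stack(A, B)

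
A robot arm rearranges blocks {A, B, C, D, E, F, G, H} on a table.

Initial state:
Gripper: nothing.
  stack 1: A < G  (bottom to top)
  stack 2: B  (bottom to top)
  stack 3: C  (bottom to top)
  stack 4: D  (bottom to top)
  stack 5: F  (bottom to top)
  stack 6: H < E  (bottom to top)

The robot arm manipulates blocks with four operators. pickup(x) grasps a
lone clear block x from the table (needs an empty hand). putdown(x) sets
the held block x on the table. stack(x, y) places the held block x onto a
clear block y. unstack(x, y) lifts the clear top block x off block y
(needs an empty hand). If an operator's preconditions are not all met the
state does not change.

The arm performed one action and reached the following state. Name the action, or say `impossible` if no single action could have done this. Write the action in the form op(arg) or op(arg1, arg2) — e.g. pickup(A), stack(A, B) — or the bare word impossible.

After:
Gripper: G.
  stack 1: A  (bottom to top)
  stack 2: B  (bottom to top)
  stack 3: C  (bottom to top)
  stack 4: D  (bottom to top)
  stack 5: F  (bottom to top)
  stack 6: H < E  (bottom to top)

unstack(G, A)

target: towers=[A; B; C; D; F; H/E] holding=G
     unstack(G, A) → towers=[A; B; C; D; F; H/E] holding=G  ← match
     unstack(E, H) → towers=[A/G; B; C; D; F; H] holding=E
         pickup(B) → towers=[A/G; C; D; F; H/E] holding=B
         pickup(F) → towers=[A/G; B; C; D; H/E] holding=F
         pickup(D) → towers=[A/G; B; C; F; H/E] holding=D
         pickup(C) → towers=[A/G; B; D; F; H/E] holding=C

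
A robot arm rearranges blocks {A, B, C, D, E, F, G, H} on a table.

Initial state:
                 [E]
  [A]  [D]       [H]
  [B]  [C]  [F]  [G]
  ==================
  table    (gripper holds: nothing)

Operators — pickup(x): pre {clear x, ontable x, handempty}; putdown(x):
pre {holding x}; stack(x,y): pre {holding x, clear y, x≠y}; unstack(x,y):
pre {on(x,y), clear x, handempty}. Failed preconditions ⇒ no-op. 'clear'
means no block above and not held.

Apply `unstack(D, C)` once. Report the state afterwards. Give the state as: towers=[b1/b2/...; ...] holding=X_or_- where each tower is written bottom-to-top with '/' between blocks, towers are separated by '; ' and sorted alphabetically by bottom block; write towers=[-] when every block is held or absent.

towers=[B/A; C; F; G/H/E] holding=D

before: towers=[B/A; C/D; F; G/H/E] holding=-
pre[unstack(D, C)]: on(D,C) yes, clear(D) yes, handempty yes
all met → apply unstack(D, C)
after:  towers=[B/A; C; F; G/H/E] holding=D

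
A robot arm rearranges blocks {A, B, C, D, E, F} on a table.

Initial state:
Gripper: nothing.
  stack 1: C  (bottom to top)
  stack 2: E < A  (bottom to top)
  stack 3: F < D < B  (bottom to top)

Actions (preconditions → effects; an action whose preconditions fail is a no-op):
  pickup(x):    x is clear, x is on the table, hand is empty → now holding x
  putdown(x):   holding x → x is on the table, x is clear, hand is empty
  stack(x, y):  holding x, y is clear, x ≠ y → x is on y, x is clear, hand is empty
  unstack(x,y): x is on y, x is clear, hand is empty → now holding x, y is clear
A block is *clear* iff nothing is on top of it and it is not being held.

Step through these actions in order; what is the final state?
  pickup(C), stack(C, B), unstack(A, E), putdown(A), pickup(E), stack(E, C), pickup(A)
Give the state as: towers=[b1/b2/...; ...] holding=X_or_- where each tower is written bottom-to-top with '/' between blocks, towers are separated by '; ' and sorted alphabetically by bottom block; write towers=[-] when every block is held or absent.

step 1 (pickup(C)): towers=[E/A; F/D/B] holding=C
step 2 (stack(C, B)): towers=[E/A; F/D/B/C] holding=-
step 3 (unstack(A, E)): towers=[E; F/D/B/C] holding=A
step 4 (putdown(A)): towers=[A; E; F/D/B/C] holding=-
step 5 (pickup(E)): towers=[A; F/D/B/C] holding=E
step 6 (stack(E, C)): towers=[A; F/D/B/C/E] holding=-
step 7 (pickup(A)): towers=[F/D/B/C/E] holding=A

towers=[F/D/B/C/E] holding=A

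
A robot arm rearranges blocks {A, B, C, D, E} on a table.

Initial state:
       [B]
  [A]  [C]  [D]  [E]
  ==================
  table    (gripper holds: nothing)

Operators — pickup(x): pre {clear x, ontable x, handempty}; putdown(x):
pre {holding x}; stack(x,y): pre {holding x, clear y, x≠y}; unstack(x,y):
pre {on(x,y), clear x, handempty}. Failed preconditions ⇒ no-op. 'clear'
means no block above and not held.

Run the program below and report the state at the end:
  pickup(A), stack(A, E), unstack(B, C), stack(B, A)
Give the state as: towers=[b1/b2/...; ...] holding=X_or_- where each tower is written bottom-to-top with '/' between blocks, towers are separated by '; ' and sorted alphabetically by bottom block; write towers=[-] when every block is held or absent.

step 1 (pickup(A)): towers=[C/B; D; E] holding=A
step 2 (stack(A, E)): towers=[C/B; D; E/A] holding=-
step 3 (unstack(B, C)): towers=[C; D; E/A] holding=B
step 4 (stack(B, A)): towers=[C; D; E/A/B] holding=-

towers=[C; D; E/A/B] holding=-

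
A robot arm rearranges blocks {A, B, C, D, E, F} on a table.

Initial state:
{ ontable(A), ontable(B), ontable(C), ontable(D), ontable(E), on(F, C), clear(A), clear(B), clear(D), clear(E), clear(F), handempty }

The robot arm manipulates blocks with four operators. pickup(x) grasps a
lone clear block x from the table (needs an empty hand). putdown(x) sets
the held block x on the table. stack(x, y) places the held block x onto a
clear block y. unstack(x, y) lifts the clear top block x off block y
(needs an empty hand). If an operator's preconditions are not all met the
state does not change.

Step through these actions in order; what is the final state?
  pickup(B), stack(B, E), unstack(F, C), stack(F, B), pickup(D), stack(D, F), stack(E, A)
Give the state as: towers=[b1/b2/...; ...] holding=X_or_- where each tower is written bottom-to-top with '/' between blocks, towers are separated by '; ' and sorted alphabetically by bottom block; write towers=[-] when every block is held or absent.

towers=[A; C; E/B/F/D] holding=-

step 1 (pickup(B)): towers=[A; C/F; D; E] holding=B
step 2 (stack(B, E)): towers=[A; C/F; D; E/B] holding=-
step 3 (unstack(F, C)): towers=[A; C; D; E/B] holding=F
step 4 (stack(F, B)): towers=[A; C; D; E/B/F] holding=-
step 5 (pickup(D)): towers=[A; C; E/B/F] holding=D
step 6 (stack(D, F)): towers=[A; C; E/B/F/D] holding=-
step 7 (stack(E, A)) [no-op]: towers=[A; C; E/B/F/D] holding=-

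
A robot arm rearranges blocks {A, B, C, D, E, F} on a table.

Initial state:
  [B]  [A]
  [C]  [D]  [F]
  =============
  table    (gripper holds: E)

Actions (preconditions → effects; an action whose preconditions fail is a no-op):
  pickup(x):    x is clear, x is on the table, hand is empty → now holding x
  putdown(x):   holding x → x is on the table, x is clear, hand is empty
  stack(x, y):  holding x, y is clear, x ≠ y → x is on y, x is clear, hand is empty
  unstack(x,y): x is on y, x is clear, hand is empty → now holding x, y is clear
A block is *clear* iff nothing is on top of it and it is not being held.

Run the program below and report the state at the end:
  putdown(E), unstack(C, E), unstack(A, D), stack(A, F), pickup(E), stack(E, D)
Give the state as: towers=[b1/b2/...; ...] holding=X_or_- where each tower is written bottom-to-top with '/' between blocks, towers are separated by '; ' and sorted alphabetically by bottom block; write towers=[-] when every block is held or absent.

step 1 (putdown(E)): towers=[C/B; D/A; E; F] holding=-
step 2 (unstack(C, E)) [no-op]: towers=[C/B; D/A; E; F] holding=-
step 3 (unstack(A, D)): towers=[C/B; D; E; F] holding=A
step 4 (stack(A, F)): towers=[C/B; D; E; F/A] holding=-
step 5 (pickup(E)): towers=[C/B; D; F/A] holding=E
step 6 (stack(E, D)): towers=[C/B; D/E; F/A] holding=-

towers=[C/B; D/E; F/A] holding=-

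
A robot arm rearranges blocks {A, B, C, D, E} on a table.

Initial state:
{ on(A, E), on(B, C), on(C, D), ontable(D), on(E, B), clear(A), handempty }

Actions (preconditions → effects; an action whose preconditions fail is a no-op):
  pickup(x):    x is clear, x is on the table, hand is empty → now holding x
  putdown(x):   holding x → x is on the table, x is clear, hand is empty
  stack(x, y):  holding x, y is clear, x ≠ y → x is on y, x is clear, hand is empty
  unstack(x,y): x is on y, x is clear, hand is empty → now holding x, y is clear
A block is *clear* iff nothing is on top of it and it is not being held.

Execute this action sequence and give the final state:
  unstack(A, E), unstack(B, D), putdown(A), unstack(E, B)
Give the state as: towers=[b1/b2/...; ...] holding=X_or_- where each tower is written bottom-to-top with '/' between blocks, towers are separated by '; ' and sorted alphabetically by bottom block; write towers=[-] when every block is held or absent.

towers=[A; D/C/B] holding=E

step 1 (unstack(A, E)): towers=[D/C/B/E] holding=A
step 2 (unstack(B, D)) [no-op]: towers=[D/C/B/E] holding=A
step 3 (putdown(A)): towers=[A; D/C/B/E] holding=-
step 4 (unstack(E, B)): towers=[A; D/C/B] holding=E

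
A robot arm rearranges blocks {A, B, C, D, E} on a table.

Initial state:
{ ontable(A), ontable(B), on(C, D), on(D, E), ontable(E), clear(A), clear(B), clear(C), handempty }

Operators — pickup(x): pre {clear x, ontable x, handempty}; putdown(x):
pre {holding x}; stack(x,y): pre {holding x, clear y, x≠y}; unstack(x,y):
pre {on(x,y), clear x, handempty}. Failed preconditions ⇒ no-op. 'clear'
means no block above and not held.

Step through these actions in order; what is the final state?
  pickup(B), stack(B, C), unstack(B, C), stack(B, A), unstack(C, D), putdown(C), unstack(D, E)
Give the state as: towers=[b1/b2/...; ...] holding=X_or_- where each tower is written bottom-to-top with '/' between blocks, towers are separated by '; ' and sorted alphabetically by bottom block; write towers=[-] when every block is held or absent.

step 1 (pickup(B)): towers=[A; E/D/C] holding=B
step 2 (stack(B, C)): towers=[A; E/D/C/B] holding=-
step 3 (unstack(B, C)): towers=[A; E/D/C] holding=B
step 4 (stack(B, A)): towers=[A/B; E/D/C] holding=-
step 5 (unstack(C, D)): towers=[A/B; E/D] holding=C
step 6 (putdown(C)): towers=[A/B; C; E/D] holding=-
step 7 (unstack(D, E)): towers=[A/B; C; E] holding=D

towers=[A/B; C; E] holding=D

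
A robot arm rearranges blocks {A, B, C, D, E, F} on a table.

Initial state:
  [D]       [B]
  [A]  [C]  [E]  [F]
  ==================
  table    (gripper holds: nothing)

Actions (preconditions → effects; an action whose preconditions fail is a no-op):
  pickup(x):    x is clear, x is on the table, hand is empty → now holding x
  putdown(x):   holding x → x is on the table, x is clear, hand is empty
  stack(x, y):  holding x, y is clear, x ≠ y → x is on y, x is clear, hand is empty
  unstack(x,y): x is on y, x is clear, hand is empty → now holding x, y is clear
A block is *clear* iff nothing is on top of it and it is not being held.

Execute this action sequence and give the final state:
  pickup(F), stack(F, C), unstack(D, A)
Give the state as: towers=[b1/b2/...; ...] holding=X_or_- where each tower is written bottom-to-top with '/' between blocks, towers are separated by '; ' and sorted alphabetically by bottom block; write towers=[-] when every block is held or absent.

towers=[A; C/F; E/B] holding=D

step 1 (pickup(F)): towers=[A/D; C; E/B] holding=F
step 2 (stack(F, C)): towers=[A/D; C/F; E/B] holding=-
step 3 (unstack(D, A)): towers=[A; C/F; E/B] holding=D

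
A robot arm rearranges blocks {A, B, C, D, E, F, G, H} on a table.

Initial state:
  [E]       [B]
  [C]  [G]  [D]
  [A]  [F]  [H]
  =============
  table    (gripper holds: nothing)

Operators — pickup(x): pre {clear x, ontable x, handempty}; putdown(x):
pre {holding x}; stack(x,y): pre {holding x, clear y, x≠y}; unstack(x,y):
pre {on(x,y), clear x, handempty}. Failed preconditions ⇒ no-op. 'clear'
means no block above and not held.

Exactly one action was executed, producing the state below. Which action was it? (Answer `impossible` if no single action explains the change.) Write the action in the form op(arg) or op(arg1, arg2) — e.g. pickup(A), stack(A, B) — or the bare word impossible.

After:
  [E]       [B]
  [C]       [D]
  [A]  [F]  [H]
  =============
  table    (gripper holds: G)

target: towers=[A/C/E; F; H/D/B] holding=G
     unstack(G, F) → towers=[A/C/E; F; H/D/B] holding=G  ← match
     unstack(E, C) → towers=[A/C; F/G; H/D/B] holding=E
     unstack(B, D) → towers=[A/C/E; F/G; H/D] holding=B

unstack(G, F)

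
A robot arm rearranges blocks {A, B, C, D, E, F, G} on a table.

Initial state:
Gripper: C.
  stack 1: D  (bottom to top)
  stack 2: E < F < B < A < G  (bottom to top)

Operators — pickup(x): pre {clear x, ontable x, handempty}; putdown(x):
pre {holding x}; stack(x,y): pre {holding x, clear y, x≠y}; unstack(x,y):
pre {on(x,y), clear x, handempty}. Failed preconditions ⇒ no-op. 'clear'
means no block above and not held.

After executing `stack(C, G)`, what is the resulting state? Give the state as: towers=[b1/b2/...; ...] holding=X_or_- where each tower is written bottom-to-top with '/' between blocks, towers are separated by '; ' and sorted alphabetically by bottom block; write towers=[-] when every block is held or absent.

towers=[D; E/F/B/A/G/C] holding=-

before: towers=[D; E/F/B/A/G] holding=C
pre[stack(C, G)]: holding(C) yes, clear(G) yes, C≠G yes
all met → apply stack(C, G)
after:  towers=[D; E/F/B/A/G/C] holding=-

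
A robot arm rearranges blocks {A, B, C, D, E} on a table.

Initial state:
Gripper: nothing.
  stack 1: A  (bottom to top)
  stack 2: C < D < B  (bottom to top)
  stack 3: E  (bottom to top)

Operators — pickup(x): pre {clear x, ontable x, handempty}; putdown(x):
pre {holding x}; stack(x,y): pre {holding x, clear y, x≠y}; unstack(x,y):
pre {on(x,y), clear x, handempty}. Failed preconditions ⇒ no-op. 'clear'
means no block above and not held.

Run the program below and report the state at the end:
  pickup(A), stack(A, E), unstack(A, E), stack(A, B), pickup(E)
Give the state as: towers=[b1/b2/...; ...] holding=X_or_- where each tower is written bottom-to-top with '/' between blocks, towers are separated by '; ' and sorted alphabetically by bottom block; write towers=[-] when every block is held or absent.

towers=[C/D/B/A] holding=E

step 1 (pickup(A)): towers=[C/D/B; E] holding=A
step 2 (stack(A, E)): towers=[C/D/B; E/A] holding=-
step 3 (unstack(A, E)): towers=[C/D/B; E] holding=A
step 4 (stack(A, B)): towers=[C/D/B/A; E] holding=-
step 5 (pickup(E)): towers=[C/D/B/A] holding=E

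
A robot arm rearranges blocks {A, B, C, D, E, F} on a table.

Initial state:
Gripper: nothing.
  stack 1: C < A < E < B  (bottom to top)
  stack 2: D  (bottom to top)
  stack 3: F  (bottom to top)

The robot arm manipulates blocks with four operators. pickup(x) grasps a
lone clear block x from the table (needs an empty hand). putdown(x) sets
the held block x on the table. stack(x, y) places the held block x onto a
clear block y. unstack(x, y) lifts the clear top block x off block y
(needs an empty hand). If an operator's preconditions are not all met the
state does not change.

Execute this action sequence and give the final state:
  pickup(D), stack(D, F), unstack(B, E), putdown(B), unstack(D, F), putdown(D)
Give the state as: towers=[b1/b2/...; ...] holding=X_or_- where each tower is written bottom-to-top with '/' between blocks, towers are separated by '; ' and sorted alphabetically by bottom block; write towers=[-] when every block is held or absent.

towers=[B; C/A/E; D; F] holding=-

step 1 (pickup(D)): towers=[C/A/E/B; F] holding=D
step 2 (stack(D, F)): towers=[C/A/E/B; F/D] holding=-
step 3 (unstack(B, E)): towers=[C/A/E; F/D] holding=B
step 4 (putdown(B)): towers=[B; C/A/E; F/D] holding=-
step 5 (unstack(D, F)): towers=[B; C/A/E; F] holding=D
step 6 (putdown(D)): towers=[B; C/A/E; D; F] holding=-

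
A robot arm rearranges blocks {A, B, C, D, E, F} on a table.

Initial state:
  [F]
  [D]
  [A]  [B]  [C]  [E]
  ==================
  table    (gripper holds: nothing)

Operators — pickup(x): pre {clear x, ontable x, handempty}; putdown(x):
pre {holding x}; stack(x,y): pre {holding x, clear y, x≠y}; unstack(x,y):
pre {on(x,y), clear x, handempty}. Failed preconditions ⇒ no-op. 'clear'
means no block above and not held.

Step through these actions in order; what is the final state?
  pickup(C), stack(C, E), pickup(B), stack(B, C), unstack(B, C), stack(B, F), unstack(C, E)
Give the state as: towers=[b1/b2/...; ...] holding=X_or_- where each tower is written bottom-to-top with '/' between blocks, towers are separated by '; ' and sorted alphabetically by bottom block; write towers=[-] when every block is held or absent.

towers=[A/D/F/B; E] holding=C

step 1 (pickup(C)): towers=[A/D/F; B; E] holding=C
step 2 (stack(C, E)): towers=[A/D/F; B; E/C] holding=-
step 3 (pickup(B)): towers=[A/D/F; E/C] holding=B
step 4 (stack(B, C)): towers=[A/D/F; E/C/B] holding=-
step 5 (unstack(B, C)): towers=[A/D/F; E/C] holding=B
step 6 (stack(B, F)): towers=[A/D/F/B; E/C] holding=-
step 7 (unstack(C, E)): towers=[A/D/F/B; E] holding=C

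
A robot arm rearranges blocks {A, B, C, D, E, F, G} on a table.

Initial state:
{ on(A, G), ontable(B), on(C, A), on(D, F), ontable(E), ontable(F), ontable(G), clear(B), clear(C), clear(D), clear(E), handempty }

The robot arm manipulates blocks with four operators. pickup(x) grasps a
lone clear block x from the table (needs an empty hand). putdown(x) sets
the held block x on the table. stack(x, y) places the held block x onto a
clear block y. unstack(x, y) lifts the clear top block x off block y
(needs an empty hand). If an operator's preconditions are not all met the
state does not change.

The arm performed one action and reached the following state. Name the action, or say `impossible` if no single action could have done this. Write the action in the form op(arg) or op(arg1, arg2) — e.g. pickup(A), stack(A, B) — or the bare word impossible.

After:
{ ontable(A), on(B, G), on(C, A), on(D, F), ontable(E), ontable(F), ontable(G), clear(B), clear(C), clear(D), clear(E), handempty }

target: towers=[A/C; E; F/D; G/B] holding=-
         pickup(B) → towers=[E; F/D; G/A/C] holding=B
     unstack(D, F) → towers=[B; E; F; G/A/C] holding=D
         pickup(E) → towers=[B; F/D; G/A/C] holding=E
     unstack(C, A) → towers=[B; E; F/D; G/A] holding=C
none of the 4 applicable actions match → impossible

impossible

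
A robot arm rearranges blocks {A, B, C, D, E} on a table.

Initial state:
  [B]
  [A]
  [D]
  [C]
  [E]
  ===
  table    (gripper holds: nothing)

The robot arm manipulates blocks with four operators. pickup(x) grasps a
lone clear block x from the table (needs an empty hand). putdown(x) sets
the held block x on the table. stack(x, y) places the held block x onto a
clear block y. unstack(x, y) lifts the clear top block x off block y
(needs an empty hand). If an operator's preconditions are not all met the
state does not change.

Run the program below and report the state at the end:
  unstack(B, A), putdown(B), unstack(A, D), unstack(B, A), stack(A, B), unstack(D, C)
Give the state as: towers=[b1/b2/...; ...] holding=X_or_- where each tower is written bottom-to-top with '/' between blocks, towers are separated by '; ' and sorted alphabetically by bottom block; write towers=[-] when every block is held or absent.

towers=[B/A; E/C] holding=D

step 1 (unstack(B, A)): towers=[E/C/D/A] holding=B
step 2 (putdown(B)): towers=[B; E/C/D/A] holding=-
step 3 (unstack(A, D)): towers=[B; E/C/D] holding=A
step 4 (unstack(B, A)) [no-op]: towers=[B; E/C/D] holding=A
step 5 (stack(A, B)): towers=[B/A; E/C/D] holding=-
step 6 (unstack(D, C)): towers=[B/A; E/C] holding=D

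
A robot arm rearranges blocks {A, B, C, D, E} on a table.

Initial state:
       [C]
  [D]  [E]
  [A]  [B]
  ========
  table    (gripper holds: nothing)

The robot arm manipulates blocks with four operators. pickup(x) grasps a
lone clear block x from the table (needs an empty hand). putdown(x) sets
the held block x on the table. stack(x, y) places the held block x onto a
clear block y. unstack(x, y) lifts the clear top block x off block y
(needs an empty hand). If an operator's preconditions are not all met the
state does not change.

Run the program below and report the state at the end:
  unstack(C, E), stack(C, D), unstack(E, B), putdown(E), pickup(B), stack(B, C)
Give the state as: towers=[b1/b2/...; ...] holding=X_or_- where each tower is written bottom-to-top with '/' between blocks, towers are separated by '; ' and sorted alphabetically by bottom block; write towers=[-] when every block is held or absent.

step 1 (unstack(C, E)): towers=[A/D; B/E] holding=C
step 2 (stack(C, D)): towers=[A/D/C; B/E] holding=-
step 3 (unstack(E, B)): towers=[A/D/C; B] holding=E
step 4 (putdown(E)): towers=[A/D/C; B; E] holding=-
step 5 (pickup(B)): towers=[A/D/C; E] holding=B
step 6 (stack(B, C)): towers=[A/D/C/B; E] holding=-

towers=[A/D/C/B; E] holding=-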